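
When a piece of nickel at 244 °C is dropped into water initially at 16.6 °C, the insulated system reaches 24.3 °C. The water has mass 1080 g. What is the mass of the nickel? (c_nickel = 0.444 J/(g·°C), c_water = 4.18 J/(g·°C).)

Heat gained plus heat lost sum to zero:
m·0.444·(24.3 − 244) + 1080·4.18·(24.3 − 16.6) = 0
-97.55 m = -34761
m = -34761/-97.55 ≈ 356.4 g

m ≈ 356 g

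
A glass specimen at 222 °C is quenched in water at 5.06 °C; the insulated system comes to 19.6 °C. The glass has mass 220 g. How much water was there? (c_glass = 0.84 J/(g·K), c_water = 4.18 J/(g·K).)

Conservation of energy gives ΣQ = 0:
220×0.84×(19.6 − 222) + m×4.18×(19.6 − 5.06) = 0
60.78 m = 37404
m = 37404/60.78 ≈ 615.4 g

m ≈ 615 g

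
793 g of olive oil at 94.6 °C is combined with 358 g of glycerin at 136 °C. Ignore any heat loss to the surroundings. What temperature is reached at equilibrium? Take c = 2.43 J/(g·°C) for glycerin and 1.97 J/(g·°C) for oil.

T_f ≈ 109.4 °C

Conservation of energy gives ΣQ = 0:
358·2.43·(T − 136) + 793·1.97·(T − 94.6) = 0
869.94(T − 136) + 1562.2(T − 94.6) = 0
(869.94 + 1562.2) T = 869.94·136 + 1562.2·94.6
T = 266097/2432.2 ≈ 109.41 °C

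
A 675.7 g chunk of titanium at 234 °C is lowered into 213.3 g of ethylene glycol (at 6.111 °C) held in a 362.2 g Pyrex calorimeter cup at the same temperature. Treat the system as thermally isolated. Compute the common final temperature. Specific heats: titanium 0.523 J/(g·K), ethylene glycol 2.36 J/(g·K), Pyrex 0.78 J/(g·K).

T_f is the heat-capacity-weighted average of the initial temperatures:
T_f = (353.39*234 + 503.39*6.111 + 282.52*6.111) / (353.39 + 503.39 + 282.52)
    = 87496 / 1139.3 ≈ 76.80 °C

T_f ≈ 76.8 °C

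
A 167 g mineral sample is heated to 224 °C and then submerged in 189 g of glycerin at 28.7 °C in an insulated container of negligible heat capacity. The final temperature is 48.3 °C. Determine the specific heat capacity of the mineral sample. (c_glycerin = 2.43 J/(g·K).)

c ≈ 0.307 J/(g·K)

Taking heat into each body as positive, Σ m c ΔT = 0:
167×c×(48.3 − 224) + 189×2.43×(48.3 − 28.7) = 0
-29342 c = -9001.7
c = -9001.7/-29342 ≈ 0.3068 J/(g·K)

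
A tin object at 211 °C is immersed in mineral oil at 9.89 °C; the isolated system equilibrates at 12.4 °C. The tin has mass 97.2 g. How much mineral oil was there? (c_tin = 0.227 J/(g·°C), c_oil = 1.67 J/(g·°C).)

m ≈ 1050 g

Conservation of energy gives ΣQ = 0:
97.2×0.227×(12.4 − 211) + m×1.67×(12.4 − 9.89) = 0
4.192 m = 4382
m = 4382/4.192 ≈ 1045 g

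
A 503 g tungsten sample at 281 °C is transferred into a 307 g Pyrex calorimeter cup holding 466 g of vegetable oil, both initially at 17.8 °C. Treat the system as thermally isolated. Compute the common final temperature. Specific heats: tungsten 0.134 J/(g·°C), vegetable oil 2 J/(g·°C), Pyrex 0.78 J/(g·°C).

Let T be the final temperature. ΣQ_i = 0:
503*0.134*(T − 281) + 466*2*(T − 17.8) + 307*0.78*(T − 17.8) = 0
67.4(T − 281) + 932(T − 17.8) + 239.46(T − 17.8) = 0
(67.4 + 932 + 239.46) T = 67.4*281 + 932*17.8 + 239.46*17.8
T = 39792/1238.9 ≈ 32.12 °C

T_f ≈ 32.1 °C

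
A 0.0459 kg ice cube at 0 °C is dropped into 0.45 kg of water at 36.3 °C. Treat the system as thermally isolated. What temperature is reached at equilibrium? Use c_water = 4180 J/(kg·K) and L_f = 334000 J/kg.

T_f ≈ 25.5 °C

Conservation of energy gives ΣQ = 0:
latent heat to melt: 0.0459×334000 = 15331; meltwater 0→T: 0.0459×4180×T = 191.86 T; water: 1881(T − 36.3)
2072.9 T = 68280 − 15331 = 52950
T ≈ 25.54 °C. Since T > 0 °C, the all-ice-melts assumption holds.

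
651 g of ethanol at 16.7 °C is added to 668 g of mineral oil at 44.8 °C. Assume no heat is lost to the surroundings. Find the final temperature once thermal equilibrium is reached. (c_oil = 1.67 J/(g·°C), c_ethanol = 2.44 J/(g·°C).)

With ΣQ=0 the equilibrium temperature is the m·c-weighted mean:
T_f = (1115.6·44.8 + 1588.4·16.7) / (1115.6 + 1588.4)
    = 76504 / 2704 ≈ 28.29 °C

T_f ≈ 28.3 °C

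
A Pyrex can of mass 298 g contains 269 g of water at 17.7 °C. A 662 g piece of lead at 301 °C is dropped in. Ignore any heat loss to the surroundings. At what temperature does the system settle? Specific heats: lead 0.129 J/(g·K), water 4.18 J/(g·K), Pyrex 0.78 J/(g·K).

T_f ≈ 34.5 °C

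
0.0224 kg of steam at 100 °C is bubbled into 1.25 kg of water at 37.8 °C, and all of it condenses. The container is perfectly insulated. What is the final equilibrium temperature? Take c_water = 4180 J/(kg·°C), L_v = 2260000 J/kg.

T_f ≈ 48.4 °C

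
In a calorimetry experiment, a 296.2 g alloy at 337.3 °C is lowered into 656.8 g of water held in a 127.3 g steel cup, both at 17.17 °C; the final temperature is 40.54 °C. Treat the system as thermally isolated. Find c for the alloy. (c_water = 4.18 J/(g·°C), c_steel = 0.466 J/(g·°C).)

c ≈ 0.746 J/(g·°C)

Let T be the final temperature. ΣQ_i = 0:
296.2·c·(40.54 − 337.3) + 656.8·4.18·(40.54 − 17.17) + 127.3·0.466·(40.54 − 17.17) = 0
-87900 c = -65547
c = -65547/-87900 ≈ 0.7457 J/(g·°C)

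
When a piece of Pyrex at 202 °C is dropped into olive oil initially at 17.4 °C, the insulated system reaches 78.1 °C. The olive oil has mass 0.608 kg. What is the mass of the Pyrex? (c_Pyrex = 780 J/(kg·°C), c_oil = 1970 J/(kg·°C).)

m ≈ 0.752 kg

Setting the total heat transfer to zero:
m·780·(78.1 − 202) + 0.608·1970·(78.1 − 17.4) = 0
-96642 m = -72704
m = -72704/-96642 ≈ 0.7523 kg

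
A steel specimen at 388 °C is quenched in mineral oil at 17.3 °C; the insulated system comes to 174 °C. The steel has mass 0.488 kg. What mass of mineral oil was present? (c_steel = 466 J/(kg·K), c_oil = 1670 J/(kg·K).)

m ≈ 0.186 kg

Taking heat into each body as positive, Σ m c ΔT = 0:
0.488×466×(174 − 388) + m×1670×(174 − 17.3) = 0
261689 m = 48665
m = 48665/261689 ≈ 0.186 kg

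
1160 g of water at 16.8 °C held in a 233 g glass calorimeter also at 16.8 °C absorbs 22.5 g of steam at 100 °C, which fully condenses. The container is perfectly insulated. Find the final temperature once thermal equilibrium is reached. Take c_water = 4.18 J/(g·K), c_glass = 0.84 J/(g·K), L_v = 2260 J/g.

T_f ≈ 28.2 °C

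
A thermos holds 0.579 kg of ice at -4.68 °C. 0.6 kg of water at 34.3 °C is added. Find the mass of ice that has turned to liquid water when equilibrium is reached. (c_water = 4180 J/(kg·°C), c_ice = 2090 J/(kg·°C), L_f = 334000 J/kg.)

Heat available from the water dropping to 0 °C: 0.6×4180×34.3 = 86024 J.
Of that, 0.579×2090×4.68 = 5663.3 J goes to bring the ice to 0 °C, leaving 80361 J.
Fully melting the ice requires m_ice L_f = 0.579×334000 = 193386 J.
Since 80361 < 193386 J, not all the ice melts; equilibrium is at 0 °C.
m_melted×334000 = 80361  ⇒  m_melted ≈ 0.2406 kg.

m_melted ≈ 0.241 kg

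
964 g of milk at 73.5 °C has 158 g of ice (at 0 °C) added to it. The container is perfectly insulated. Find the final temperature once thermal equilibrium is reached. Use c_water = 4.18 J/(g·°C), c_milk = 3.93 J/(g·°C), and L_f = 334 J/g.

Sum of m c ΔT and latent-heat terms is zero:
melt ice: 158·334 = 52772; warm the meltwater: 660.44 T; milk: 3788.5(T − 73.5)
4449 T = 278456 − 52772 = 225684
T ≈ 50.73 °C. Since T > 0 °C, the all-ice-melts assumption holds.

T_f ≈ 50.7 °C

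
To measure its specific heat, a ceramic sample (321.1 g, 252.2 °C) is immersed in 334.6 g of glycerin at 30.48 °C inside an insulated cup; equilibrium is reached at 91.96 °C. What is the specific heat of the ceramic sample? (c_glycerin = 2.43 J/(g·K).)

m_s c (T_s − T_f) = m_glycerin c_glycerin (T_f − T_0):
321.1·c·(252.2 − 91.96) = 334.6·2.43·(91.96 − 30.48)
51453 c = 49988  ⇒  c ≈ 0.9715 J/(g·K)

c ≈ 0.972 J/(g·K)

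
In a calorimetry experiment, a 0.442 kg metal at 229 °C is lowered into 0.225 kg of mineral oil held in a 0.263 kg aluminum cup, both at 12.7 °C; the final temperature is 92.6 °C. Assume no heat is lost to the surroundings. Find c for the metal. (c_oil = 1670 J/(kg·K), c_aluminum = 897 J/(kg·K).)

c ≈ 811 J/(kg·K)

Setting the total heat transfer to zero:
0.442·c·(92.6 − 229) + 0.225·1670·(92.6 − 12.7) + 0.263·897·(92.6 − 12.7) = 0
-60.29 c = -48872
c = -48872/-60.29 ≈ 810.6 J/(kg·K)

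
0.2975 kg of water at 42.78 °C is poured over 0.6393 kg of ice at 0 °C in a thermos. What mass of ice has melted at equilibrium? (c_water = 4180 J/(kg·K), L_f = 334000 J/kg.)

Water can give up m c ΔT = 0.2975·4180·42.78 = 53199 J before reaching 0 °C.
Fully melting the ice requires m_ice L_f = 0.6393·334000 = 213526 J.
53199 J < 213526 J, so only part of the ice melts and the system sits at 0 °C.
m_melt = 53199 / L_f = 0.1593 kg.

m_melted ≈ 0.159 kg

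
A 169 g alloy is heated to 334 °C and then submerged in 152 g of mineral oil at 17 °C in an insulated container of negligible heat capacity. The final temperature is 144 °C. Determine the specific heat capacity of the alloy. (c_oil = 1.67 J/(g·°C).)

c ≈ 1 J/(g·°C)

Net heat exchanged in the isolated system is zero:
169×c×(144 − 334) + 152×1.67×(144 − 17) = 0
-32110 c = -32238
c = -32238/-32110 ≈ 1.004 J/(g·°C)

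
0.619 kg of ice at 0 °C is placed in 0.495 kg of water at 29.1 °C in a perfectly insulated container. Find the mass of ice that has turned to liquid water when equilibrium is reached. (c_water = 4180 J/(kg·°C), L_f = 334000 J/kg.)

Water can give up m c ΔT = 0.495×4180×29.1 = 60211 J before reaching 0 °C.
To melt every bit of ice: 0.619×334000 = 206746 J.
Since 60211 < 206746 J, not all the ice melts; equilibrium is at 0 °C.
m_melted×334000 = 60211  ⇒  m_melted ≈ 0.1803 kg.

m_melted ≈ 0.18 kg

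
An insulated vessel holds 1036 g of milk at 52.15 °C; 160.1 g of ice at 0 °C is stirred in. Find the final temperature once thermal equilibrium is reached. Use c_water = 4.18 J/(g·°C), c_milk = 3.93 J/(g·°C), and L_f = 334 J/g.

T_f ≈ 33.5 °C

Let T be the final temperature. ΣQ_i = 0:
latent heat to melt: 160.1×334 = 53473
  meltwater 0→T: 160.1×4.18×T = 669.22 T
  milk: 4071.5(T − 52.15)
4740.7 T = 212328 − 53473 = 158854
T ≈ 33.51 °C. Since T > 0 °C, the all-ice-melts assumption holds.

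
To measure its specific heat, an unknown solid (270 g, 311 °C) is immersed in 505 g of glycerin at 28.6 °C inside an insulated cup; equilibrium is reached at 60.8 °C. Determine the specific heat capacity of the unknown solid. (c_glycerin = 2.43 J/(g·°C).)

Let T be the final temperature. ΣQ_i = 0:
270·c·(60.8 − 311) + 505·2.43·(60.8 − 28.6) = 0
-67554 c = -39514
c = -39514/-67554 ≈ 0.5849 J/(g·°C)

c ≈ 0.585 J/(g·°C)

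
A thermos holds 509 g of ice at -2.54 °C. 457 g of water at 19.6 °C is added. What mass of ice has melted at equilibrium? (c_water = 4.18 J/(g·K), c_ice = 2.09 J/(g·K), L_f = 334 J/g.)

Heat available from the water dropping to 0 °C: 457·4.18·19.6 = 37441 J.
Of that, 509·2.09·2.54 = 2702.1 J goes to bring the ice to 0 °C, leaving 34739 J.
Fully melting the ice requires m_ice L_f = 509·334 = 170006 J.
34739 J < 170006 J, so only part of the ice melts and the system sits at 0 °C.
m_melt = 34739 / L_f = 104 g.

m_melted ≈ 104 g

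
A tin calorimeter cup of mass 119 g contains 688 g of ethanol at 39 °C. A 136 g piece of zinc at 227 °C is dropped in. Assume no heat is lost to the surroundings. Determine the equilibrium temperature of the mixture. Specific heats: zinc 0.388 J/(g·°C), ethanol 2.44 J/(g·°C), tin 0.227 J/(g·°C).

Setting the total heat transfer to zero:
136·0.388·(T − 227) + 688·2.44·(T − 39) + 119·0.227·(T − 39) = 0
52.77(T − 227) + 1678.7(T − 39) + 27.01(T − 39) = 0
(52.77 + 1678.7 + 27.01) T = 52.77·227 + 1678.7·39 + 27.01·39
T = 78502/1758.5 ≈ 44.64 °C

T_f ≈ 44.6 °C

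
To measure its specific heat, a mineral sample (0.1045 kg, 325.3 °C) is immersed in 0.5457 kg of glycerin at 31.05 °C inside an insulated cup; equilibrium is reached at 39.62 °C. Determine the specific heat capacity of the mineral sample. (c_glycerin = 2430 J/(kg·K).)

c ≈ 381 J/(kg·K)

m_s c (T_s − T_f) = m_glycerin c_glycerin (T_f − T_0):
0.1045·c·(325.3 − 39.62) = 0.5457·2430·(39.62 − 31.05)
29.85 c = 11364  ⇒  c ≈ 380.7 J/(kg·K)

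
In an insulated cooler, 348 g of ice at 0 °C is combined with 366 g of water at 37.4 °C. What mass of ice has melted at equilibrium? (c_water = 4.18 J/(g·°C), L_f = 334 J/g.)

m_melted ≈ 171 g

Cooling the water to 0 °C releases 366·4.18·37.4 = 57218 J.
Melting all 348 g of ice would need 348·334 = 116232 J.
Since 57218 < 116232 J, not all the ice melts; equilibrium is at 0 °C.
Mass melted = 57218/334 ≈ 171.3 g.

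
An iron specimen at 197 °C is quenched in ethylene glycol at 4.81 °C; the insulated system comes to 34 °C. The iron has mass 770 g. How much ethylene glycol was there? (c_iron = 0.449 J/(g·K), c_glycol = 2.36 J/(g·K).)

m ≈ 818 g

|Q_iron| = |Q_glycol|:
770×0.449×(197 − 34) = m×2.36×(34 − 4.81)
68.89 m = 56354  ⇒  m ≈ 818 g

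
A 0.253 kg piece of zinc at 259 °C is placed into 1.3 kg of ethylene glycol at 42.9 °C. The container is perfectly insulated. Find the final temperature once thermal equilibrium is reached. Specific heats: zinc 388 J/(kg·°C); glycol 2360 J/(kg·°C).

T_f ≈ 49.6 °C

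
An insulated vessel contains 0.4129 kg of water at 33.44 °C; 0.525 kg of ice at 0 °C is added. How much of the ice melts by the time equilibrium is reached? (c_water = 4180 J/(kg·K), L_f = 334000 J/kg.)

m_melted ≈ 0.173 kg

Heat available from the water dropping to 0 °C: 0.4129×4180×33.44 = 57715 J.
Melting all 0.525 kg of ice would need 0.525×334000 = 175350 J.
Since 57715 < 175350 J, not all the ice melts; equilibrium is at 0 °C.
Mass melted = 57715/334000 ≈ 0.1728 kg.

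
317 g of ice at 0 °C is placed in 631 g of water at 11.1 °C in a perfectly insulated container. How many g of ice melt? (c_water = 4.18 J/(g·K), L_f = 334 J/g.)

m_melted ≈ 87.7 g

Water can give up m c ΔT = 631·4.18·11.1 = 29277 J before reaching 0 °C.
To melt every bit of ice: 317·334 = 105878 J.
Since 29277 < 105878 J, not all the ice melts; equilibrium is at 0 °C.
Mass melted = 29277/334 ≈ 87.66 g.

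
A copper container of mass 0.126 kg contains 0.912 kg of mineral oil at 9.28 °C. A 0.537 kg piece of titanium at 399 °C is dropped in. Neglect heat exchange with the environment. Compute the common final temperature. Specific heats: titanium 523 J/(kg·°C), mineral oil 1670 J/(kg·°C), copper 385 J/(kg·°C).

T_f ≈ 68.4 °C

Energy conservation, ΣQ = 0:
0.537·523·(T − 399) + 0.912·1670·(T − 9.28) + 0.126·385·(T − 9.28) = 0
280.85(T − 399) + 1523(T − 9.28) + 48.51(T − 9.28) = 0
(280.85 + 1523 + 48.51) T = 280.85·399 + 1523·9.28 + 48.51·9.28
T = 126644/1852.4 ≈ 68.37 °C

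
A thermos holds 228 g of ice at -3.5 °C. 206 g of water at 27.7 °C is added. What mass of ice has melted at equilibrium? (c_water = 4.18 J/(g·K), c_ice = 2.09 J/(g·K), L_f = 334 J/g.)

Water can give up m c ΔT = 206·4.18·27.7 = 23852 J before reaching 0 °C.
Of that, 228·2.09·3.5 = 1667.8 J goes to bring the ice to 0 °C, leaving 22184 J.
Melting all 228 g of ice would need 228·334 = 76152 J.
That's not enough to melt it all — equilibrium is at 0 °C with ice remaining.
m_melt = 22184 / L_f = 66.42 g.

m_melted ≈ 66.4 g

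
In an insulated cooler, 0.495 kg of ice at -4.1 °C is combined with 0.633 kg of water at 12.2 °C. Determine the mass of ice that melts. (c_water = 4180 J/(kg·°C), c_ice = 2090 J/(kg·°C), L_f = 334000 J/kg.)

m_melted ≈ 0.0839 kg

Water can give up m c ΔT = 0.633·4180·12.2 = 32280 J before reaching 0 °C.
Warming the ice to 0 °C takes 0.495·2090·4.1 = 4241.7 J, leaving 28039 J for melting.
To melt every bit of ice: 0.495·334000 = 165330 J.
28039 J < 165330 J, so only part of the ice melts and the system sits at 0 °C.
m_melt = 28039 / L_f = 0.08395 kg.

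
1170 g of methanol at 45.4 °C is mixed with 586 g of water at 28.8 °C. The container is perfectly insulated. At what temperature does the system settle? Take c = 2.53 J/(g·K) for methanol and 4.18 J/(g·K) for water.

Conservation of energy gives ΣQ = 0:
1170*2.53*(T − 45.4) + 586*4.18*(T − 28.8) = 0
(2960.1 + 2449.5) T = 2960.1*45.4 + 2449.5*28.8
T = 204934/5409.6 ≈ 37.88 °C

T_f ≈ 37.9 °C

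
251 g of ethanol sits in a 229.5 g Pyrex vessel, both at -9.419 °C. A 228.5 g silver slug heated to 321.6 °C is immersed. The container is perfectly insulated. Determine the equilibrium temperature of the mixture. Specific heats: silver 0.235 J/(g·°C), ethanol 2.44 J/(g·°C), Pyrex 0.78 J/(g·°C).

T_f ≈ 11.6 °C

Let T be the final temperature. ΣQ_i = 0:
228.5×0.235×(T − 321.6) + 251×2.44×(T − (-9.419)) + 229.5×0.78×(T − (-9.419)) = 0
(53.7 + 612.44 + 179.01) T = 53.7×321.6 + 612.44×(-9.419) + 179.01×(-9.419)
T = 9814.4/845.15 ≈ 11.61 °C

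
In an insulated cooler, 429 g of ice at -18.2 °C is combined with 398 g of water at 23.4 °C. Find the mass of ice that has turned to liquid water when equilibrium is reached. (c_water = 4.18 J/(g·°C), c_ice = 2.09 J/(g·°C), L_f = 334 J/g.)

m_melted ≈ 67.7 g

Water can give up m c ΔT = 398×4.18×23.4 = 38929 J before reaching 0 °C.
Warming the ice to 0 °C takes 429×2.09×18.2 = 16318 J, leaving 22611 J for melting.
To melt every bit of ice: 429×334 = 143286 J.
22611 J < 143286 J, so only part of the ice melts and the system sits at 0 °C.
Mass melted = 22611/334 ≈ 67.7 g.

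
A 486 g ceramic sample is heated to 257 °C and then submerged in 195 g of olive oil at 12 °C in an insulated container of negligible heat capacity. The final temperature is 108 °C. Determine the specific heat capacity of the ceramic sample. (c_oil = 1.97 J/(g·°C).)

m_s c (T_s − T_f) = m_oil c_oil (T_f − T_0):
486×c×(257 − 108) = 195×1.97×(108 − 12)
72414 c = 36878  ⇒  c ≈ 0.5093 J/(g·°C)

c ≈ 0.509 J/(g·°C)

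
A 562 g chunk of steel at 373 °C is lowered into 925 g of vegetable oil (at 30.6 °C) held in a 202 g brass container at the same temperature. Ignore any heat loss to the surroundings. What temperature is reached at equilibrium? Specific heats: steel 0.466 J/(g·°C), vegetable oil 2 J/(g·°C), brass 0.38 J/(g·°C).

T_f = Σ m_i c_i T_i / Σ m_i c_i:
T_f = (261.89×373 + 1850×30.6 + 76.76×30.6) / (261.89 + 1850 + 76.76)
    = 156645 / 2188.7 ≈ 71.57 °C

T_f ≈ 71.6 °C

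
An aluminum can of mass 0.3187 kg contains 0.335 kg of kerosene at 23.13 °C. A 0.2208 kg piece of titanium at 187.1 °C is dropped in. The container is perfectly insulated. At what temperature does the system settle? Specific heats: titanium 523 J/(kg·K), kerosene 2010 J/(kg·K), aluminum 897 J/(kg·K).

T_f ≈ 40.7 °C

Let T be the final temperature. ΣQ_i = 0:
0.2208*523*(T − 187.1) + 0.335*2010*(T − 23.13) + 0.3187*897*(T − 23.13) = 0
115.48(T − 187.1) + 673.35(T − 23.13) + 285.87(T − 23.13) = 0
(115.48 + 673.35 + 285.87) T = 115.48*187.1 + 673.35*23.13 + 285.87*23.13
T = 43793/1074.7 ≈ 40.75 °C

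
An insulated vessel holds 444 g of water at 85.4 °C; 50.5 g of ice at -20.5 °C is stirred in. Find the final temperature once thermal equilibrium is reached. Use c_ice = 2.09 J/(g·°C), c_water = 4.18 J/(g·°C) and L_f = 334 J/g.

T_f ≈ 67.5 °C

Conservation of energy gives ΣQ = 0:
ice -20.5→0 °C: 50.5·2.09·20.5 = 2163.7
  latent heat to melt: 50.5·334 = 16867
  warm the meltwater: 211.09 T
  water: 1855.9(T − 85.4)
2067 T = 158496 − 19031 = 139465
T ≈ 67.47 °C (positive, so assuming full melt was valid).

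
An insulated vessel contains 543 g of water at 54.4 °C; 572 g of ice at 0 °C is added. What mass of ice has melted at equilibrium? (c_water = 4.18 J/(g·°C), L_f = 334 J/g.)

Cooling the water to 0 °C releases 543×4.18×54.4 = 123474 J.
Fully melting the ice requires m_ice L_f = 572×334 = 191048 J.
Since 123474 < 191048 J, not all the ice melts; equilibrium is at 0 °C.
m_melted×334 = 123474  ⇒  m_melted ≈ 369.7 g.

m_melted ≈ 370 g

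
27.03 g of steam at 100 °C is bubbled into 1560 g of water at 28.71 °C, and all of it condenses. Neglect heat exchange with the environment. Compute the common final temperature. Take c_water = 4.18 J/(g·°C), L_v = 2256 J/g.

T_f ≈ 39.1 °C

Taking heat into each body as positive, Σ m c ΔT = 0:
condense steam: −27.03×2256 = −60980
  condensate cools 100→T: 27.03×4.18×(T − 100) = 112.99(T − 100)
  original water: 6520.8(T − 28.71)
6633.8 T = 60980 + 11299 + 187212 = 259490
T ≈ 39.12 °C, under the boiling point, so the assumption holds.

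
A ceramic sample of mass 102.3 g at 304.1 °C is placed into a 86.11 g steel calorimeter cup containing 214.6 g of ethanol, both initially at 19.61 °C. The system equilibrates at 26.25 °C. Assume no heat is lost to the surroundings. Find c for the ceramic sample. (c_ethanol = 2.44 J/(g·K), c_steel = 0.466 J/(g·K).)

c ≈ 0.132 J/(g·K)

Net heat exchanged in the isolated system is zero:
102.3×c×(26.25 − 304.1) + 214.6×2.44×(26.25 − 19.61) + 86.11×0.466×(26.25 − 19.61) = 0
-28424 c = -3743.3
c = -3743.3/-28424 ≈ 0.1317 J/(g·K)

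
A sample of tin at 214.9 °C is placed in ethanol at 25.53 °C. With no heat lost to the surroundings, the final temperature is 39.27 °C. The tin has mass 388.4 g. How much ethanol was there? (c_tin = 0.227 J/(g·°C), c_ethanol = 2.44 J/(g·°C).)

m ≈ 462 g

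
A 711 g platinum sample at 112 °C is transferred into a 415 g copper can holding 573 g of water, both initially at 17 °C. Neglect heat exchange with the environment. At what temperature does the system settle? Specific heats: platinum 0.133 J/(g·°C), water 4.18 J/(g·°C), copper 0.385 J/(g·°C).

Conservation of energy gives ΣQ = 0:
711×0.133×(T − 112) + 573×4.18×(T − 17) + 415×0.385×(T − 17) = 0
94.56(T − 112) + 2395.1(T − 17) + 159.78(T − 17) = 0
(94.56 + 2395.1 + 159.78) T = 94.56×112 + 2395.1×17 + 159.78×17
T ≈ 20.39 °C

T_f ≈ 20.4 °C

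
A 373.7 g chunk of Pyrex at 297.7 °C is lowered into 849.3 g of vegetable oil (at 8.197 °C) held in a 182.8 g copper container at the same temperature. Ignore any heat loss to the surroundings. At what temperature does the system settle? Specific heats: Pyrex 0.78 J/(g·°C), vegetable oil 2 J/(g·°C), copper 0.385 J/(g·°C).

T_f ≈ 49.2 °C

Let T be the final temperature. ΣQ_i = 0:
373.7×0.78×(T − 297.7) + 849.3×2×(T − 8.197) + 182.8×0.385×(T − 8.197) = 0
291.49(T − 297.7) + 1698.6(T − 8.197) + 70.38(T − 8.197) = 0
(291.49 + 1698.6 + 70.38) T = 291.49×297.7 + 1698.6×8.197 + 70.38×8.197
T = 101276/2060.5 ≈ 49.15 °C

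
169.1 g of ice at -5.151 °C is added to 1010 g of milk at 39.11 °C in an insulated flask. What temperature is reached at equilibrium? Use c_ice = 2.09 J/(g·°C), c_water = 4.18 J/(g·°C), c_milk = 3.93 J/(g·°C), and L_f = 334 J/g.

T_f ≈ 20.7 °C

Let T be the final temperature. ΣQ_i = 0:
warm ice to 0 °C: 169.1×2.09×(0 − (-5.151)) = 1820.5; melt ice: 169.1×334 = 56479; warm the meltwater: 706.84 T; milk: 3969.3(T − 39.11)
4676.1 T = 155239 − 58300 = 96939
T ≈ 20.73 °C (positive, so assuming full melt was valid).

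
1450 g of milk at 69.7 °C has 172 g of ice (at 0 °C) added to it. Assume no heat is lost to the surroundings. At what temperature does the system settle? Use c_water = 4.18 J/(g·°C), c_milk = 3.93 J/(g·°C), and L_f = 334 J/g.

Setting the total heat transfer to zero:
melt ice: 172·334 = 57448
  meltwater 0→T: 172·4.18·T = 718.96 T
  milk cools: 1450·3.93·(T − 69.7) = 5698.5(T − 69.7)
6417.5 T = 397185 − 57448 = 339737
T ≈ 52.94 °C (positive, so assuming full melt was valid).

T_f ≈ 52.9 °C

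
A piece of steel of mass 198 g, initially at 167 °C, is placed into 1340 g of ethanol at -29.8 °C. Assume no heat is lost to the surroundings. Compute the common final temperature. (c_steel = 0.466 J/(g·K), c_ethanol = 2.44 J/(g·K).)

|Q_steel| = |Q_ethanol|:
198*0.466*(167 − T) = 1340*2.44*(T − (-29.8))
92.27(167 − T) = 3269.6(T − (-29.8))
3361.9 T = -82025  ⇒  T ≈ -24.40 °C

T_f ≈ -24.4 °C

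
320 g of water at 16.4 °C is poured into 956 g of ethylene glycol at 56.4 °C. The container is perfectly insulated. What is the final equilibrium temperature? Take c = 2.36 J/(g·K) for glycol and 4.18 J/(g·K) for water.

Energy conservation, ΣQ = 0:
956*2.36*(T − 56.4) + 320*4.18*(T − 16.4) = 0
2256.2(T − 56.4) + 1337.6(T − 16.4) = 0
3593.8 T = 149184
T = 149184 / 3593.8 = 41.5 °C

T_f ≈ 41.5 °C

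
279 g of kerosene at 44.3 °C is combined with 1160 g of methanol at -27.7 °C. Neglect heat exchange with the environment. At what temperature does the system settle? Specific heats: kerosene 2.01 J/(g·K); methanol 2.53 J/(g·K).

Conservation of energy gives ΣQ = 0:
279×2.01×(T − 44.3) + 1160×2.53×(T − (-27.7)) = 0
(560.79 + 2934.8) T = 560.79×44.3 + 2934.8×(-27.7)
T ≈ -16.15 °C

T_f ≈ -16.1 °C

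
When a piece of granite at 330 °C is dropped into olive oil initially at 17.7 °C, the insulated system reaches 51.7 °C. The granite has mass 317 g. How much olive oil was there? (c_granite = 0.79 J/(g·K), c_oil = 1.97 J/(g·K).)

m ≈ 1040 g

|Q_granite| = |Q_oil|:
317×0.79×(330 − 51.7) = m×1.97×(51.7 − 17.7)
66.98 m = 69695  ⇒  m ≈ 1041 g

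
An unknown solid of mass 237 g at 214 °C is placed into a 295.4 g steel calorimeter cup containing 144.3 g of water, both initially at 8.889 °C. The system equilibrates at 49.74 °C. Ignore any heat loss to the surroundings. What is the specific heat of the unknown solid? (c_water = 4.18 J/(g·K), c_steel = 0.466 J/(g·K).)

Energy conservation, ΣQ = 0:
237×c×(49.74 − 214) + 144.3×4.18×(49.74 − 8.889) + 295.4×0.466×(49.74 − 8.889) = 0
-38930 c = -30264
c = -30264/-38930 ≈ 0.7774 J/(g·K)

c ≈ 0.777 J/(g·K)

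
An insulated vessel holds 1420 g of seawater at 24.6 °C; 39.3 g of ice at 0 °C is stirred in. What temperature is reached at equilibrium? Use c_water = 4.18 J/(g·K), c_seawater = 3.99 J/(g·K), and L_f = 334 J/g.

T_f ≈ 21.7 °C

Taking heat into each body as positive, Σ m c ΔT = 0:
latent heat to melt: 39.3×334 = 13126; warm the meltwater: 164.27 T; seawater: 5665.8(T − 24.6)
5830.1 T = 139379 − 13126 = 126252
T ≈ 21.66 °C (positive, so assuming full melt was valid).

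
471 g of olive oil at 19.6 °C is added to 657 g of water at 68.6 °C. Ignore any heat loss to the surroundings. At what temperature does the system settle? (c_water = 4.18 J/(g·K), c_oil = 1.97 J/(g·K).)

Heat gained plus heat lost sum to zero:
657*4.18*(T − 68.6) + 471*1.97*(T − 19.6) = 0
3674.1 T = 206580
T = 206580/3674.1 ≈ 56.23 °C

T_f ≈ 56.2 °C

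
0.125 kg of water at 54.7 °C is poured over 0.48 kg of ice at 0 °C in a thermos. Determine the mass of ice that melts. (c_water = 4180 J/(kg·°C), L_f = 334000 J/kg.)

m_melted ≈ 0.0856 kg

Heat available from the water dropping to 0 °C: 0.125·4180·54.7 = 28581 J.
To melt every bit of ice: 0.48·334000 = 160320 J.
Since 28581 < 160320 J, not all the ice melts; equilibrium is at 0 °C.
m_melt = 28581 / L_f = 0.08557 kg.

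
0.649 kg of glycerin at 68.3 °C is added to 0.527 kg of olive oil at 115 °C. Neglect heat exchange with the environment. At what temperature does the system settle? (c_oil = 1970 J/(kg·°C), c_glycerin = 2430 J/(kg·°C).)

T_f ≈ 86.8 °C

T_f is the heat-capacity-weighted average of the initial temperatures:
T_f = (1038.2*115 + 1577.1*68.3) / (1038.2 + 1577.1)
    = 227106 / 2615.3 ≈ 86.84 °C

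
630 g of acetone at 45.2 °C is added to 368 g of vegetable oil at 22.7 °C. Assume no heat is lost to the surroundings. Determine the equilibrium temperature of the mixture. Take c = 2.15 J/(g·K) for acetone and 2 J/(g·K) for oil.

T_f ≈ 37.3 °C

Setting the total heat transfer to zero:
630*2.15*(T − 45.2) + 368*2*(T − 22.7) = 0
1354.5(T − 45.2) + 736(T − 22.7) = 0
2090.5 T = 77931
T ≈ 37.28 °C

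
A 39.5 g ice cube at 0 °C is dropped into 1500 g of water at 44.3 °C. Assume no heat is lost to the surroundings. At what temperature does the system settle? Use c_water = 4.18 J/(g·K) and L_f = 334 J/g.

T_f ≈ 41.1 °C

Energy conservation, ΣQ = 0:
fusion: m_ice L_f = 39.5·334 = 13193
  warm the meltwater: 165.11 T
  water: 6270(T − 44.3)
6435.1 T = 277761 − 13193 = 264568
T ≈ 41.11 °C (positive, so assuming full melt was valid).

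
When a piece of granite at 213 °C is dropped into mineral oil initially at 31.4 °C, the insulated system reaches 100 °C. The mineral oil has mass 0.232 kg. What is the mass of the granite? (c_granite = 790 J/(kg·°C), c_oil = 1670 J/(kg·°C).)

m ≈ 0.298 kg

|Q_granite| = |Q_oil|:
m·790·(213 − 100) = 0.232·1670·(100 − 31.4)
89270 m = 26578  ⇒  m ≈ 0.2977 kg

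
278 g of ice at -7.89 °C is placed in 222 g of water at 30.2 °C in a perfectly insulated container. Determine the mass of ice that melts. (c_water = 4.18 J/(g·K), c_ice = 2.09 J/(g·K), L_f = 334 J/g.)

Heat available from the water dropping to 0 °C: 222×4.18×30.2 = 28024 J.
Warming the ice to 0 °C takes 278×2.09×7.89 = 4584.2 J, leaving 23440 J for melting.
Melting all 278 g of ice would need 278×334 = 92852 J.
Since 23440 < 92852 J, not all the ice melts; equilibrium is at 0 °C.
Mass melted = 23440/334 ≈ 70.18 g.

m_melted ≈ 70.2 g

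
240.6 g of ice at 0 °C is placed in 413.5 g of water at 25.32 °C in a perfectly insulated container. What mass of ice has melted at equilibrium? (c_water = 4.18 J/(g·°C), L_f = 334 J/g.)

Cooling the water to 0 °C releases 413.5·4.18·25.32 = 43764 J.
To melt every bit of ice: 240.6·334 = 80360 J.
43764 J < 80360 J, so only part of the ice melts and the system sits at 0 °C.
Mass melted = 43764/334 ≈ 131 g.

m_melted ≈ 131 g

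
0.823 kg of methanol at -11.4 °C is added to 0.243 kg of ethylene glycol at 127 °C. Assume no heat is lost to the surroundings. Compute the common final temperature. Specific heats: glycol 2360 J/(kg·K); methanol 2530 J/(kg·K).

T_f is the heat-capacity-weighted average of the initial temperatures:
T_f = (573.48·127 + 2082.2·(-11.4)) / (573.48 + 2082.2)
    = 49095 / 2655.7 ≈ 18.49 °C

T_f ≈ 18.5 °C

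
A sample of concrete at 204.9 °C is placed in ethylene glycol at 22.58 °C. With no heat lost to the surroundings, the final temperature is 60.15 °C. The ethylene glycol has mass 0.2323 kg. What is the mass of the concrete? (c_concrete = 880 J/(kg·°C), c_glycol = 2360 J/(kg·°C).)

m ≈ 0.162 kg

|Q_concrete| = |Q_glycol|:
m·880·(204.9 − 60.15) = 0.2323·2360·(60.15 − 22.58)
127380 m = 20597  ⇒  m ≈ 0.1617 kg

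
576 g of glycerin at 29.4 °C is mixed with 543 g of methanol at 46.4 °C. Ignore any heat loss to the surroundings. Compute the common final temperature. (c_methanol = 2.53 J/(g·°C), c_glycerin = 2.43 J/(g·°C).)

T_f ≈ 37.8 °C

Heat lost by the methanol equals heat gained by the glycerin:
543×2.53×(46.4 − T) = 576×2.43×(T − 29.4)
1373.8(46.4 − T) = 1399.7(T − 29.4)
2773.5 T = 104894  ⇒  T ≈ 37.82 °C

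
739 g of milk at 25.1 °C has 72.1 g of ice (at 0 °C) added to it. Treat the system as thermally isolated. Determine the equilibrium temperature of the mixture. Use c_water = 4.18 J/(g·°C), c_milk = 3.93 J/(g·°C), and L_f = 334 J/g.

Conservation of energy gives ΣQ = 0:
fusion: m_ice L_f = 72.1·334 = 24081; warm the meltwater: 301.38 T; milk: 2904.3(T − 25.1)
3205.6 T = 72897 − 24081 = 48816
T ≈ 15.23 °C. Since T > 0 °C, the all-ice-melts assumption holds.

T_f ≈ 15.2 °C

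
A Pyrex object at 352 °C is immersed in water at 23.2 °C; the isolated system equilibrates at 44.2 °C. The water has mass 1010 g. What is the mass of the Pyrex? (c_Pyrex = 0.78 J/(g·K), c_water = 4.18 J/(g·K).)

m ≈ 369 g

Conservation of energy gives ΣQ = 0:
m·0.78·(44.2 − 352) + 1010·4.18·(44.2 − 23.2) = 0
-240.08 m = -88658
m = -88658/-240.08 ≈ 369.3 g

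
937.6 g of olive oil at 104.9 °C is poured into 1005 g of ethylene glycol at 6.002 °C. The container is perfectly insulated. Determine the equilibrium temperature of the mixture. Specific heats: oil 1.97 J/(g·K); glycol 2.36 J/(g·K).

T_f ≈ 49.3 °C

|Q_oil| = |Q_glycol|:
937.6·1.97·(104.9 − T) = 1005·2.36·(T − 6.002)
1847.1(104.9 − T) = 2371.8(T − 6.002)
4218.9 T = 207993  ⇒  T ≈ 49.30 °C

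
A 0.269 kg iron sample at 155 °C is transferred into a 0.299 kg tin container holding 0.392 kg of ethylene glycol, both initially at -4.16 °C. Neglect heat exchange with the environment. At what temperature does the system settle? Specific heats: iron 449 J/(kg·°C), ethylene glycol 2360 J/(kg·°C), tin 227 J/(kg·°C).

T_f ≈ 13.1 °C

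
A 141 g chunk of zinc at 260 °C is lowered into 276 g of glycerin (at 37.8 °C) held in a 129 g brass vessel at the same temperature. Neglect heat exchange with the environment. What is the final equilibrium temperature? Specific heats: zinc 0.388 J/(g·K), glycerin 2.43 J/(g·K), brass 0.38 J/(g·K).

T_f = Σ m_i c_i T_i / Σ m_i c_i:
T_f = (54.71·260 + 670.68·37.8 + 49.02·37.8) / (54.71 + 670.68 + 49.02)
    = 41429 / 774.41 ≈ 53.50 °C

T_f ≈ 53.5 °C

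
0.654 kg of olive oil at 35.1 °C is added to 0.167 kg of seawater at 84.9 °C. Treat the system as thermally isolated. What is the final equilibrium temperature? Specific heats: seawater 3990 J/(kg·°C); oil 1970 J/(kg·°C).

T_f ≈ 52.1 °C

Net heat exchanged in the isolated system is zero:
0.167·3990·(T − 84.9) + 0.654·1970·(T − 35.1) = 0
666.33(T − 84.9) + 1288.4(T − 35.1) = 0
1954.7 T = 101794
T ≈ 52.08 °C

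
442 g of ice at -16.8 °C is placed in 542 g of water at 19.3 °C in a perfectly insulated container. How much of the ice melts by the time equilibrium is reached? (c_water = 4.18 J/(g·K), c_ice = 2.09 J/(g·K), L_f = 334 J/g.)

m_melted ≈ 84.4 g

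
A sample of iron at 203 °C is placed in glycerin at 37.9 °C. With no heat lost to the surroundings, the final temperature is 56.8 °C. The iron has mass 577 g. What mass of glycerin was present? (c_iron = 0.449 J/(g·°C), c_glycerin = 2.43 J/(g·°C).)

m ≈ 825 g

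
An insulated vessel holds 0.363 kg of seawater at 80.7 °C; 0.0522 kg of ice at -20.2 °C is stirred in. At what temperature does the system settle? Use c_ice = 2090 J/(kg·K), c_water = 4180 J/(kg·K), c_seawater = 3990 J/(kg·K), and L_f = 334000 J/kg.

T_f ≈ 58.4 °C

Sum of m c ΔT and latent-heat terms is zero:
ice -20.2→0 °C: 0.0522×2090×20.2 = 2203.8
  fusion: m_ice L_f = 0.0522×334000 = 17435
  warm the meltwater: 218.2 T
  seawater: 1448.4(T − 80.7)
1666.6 T = 116883 − 19639 = 97245
T ≈ 58.35 °C (positive, so assuming full melt was valid).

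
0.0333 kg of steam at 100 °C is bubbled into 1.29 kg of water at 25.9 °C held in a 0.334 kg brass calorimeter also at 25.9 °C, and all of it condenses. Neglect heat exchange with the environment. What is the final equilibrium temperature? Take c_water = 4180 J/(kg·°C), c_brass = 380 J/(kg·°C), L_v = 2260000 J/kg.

T_f ≈ 41.0 °C

Setting the total heat transfer to zero:
steam→water at 100 °C releases m L_v = 0.0333·2260000 = 75258
  condensed water 100 °C→T: 139.19(T − 100)
  original water: 5392.2(T − 25.9)
  cup: 126.92(T − 25.9)
5658.3 T = 75258 + 13919 + 142945 = 232123
T ≈ 41.02 °C, under the boiling point, so the assumption holds.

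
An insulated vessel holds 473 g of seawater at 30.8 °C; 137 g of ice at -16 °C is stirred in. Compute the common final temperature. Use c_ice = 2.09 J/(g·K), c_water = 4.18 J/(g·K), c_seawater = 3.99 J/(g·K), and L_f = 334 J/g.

T_f ≈ 3.2 °C

Energy conservation, ΣQ = 0:
warm ice to 0 °C: 137·2.09·(0 − (-16)) = 4581.3; melt ice: 137·334 = 45758; meltwater 0→T: 137·4.18·T = 572.66 T; seawater: 1887.3(T − 30.8)
2459.9 T = 58128 − 50339 = 7788.6
T ≈ 3.17 °C. Since T > 0 °C, the all-ice-melts assumption holds.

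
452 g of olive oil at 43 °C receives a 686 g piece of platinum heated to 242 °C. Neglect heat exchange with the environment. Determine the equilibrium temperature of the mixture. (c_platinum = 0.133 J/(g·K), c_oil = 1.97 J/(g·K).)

T_f = Σ m_i c_i T_i / Σ m_i c_i:
T_f = (91.24×242 + 890.44×43) / (91.24 + 890.44)
    = 60369 / 981.68 ≈ 61.50 °C

T_f ≈ 61.5 °C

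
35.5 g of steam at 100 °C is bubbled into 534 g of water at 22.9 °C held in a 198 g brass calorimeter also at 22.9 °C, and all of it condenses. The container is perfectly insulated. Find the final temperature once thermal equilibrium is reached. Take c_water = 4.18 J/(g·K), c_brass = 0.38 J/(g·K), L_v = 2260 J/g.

Net heat exchanged in the isolated system is zero:
latent heat released on condensation: 35.5×2260 = 80230; condensed water 100 °C→T: 148.39(T − 100); water warms: 534×4.18×(T − 22.9) = 2232.1(T − 22.9); cup: 75.24(T − 22.9)
2455.7 T = 80230 + 14839 + 52839 = 147908
T ≈ 60.23 °C — below 100 °C, confirming all the steam condensed.

T_f ≈ 60.2 °C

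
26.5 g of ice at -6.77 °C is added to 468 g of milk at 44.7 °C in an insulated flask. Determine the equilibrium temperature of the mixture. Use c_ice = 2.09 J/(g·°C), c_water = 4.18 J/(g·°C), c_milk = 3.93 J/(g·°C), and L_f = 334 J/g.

Sum of m c ΔT and latent-heat terms is zero:
warm ice to 0 °C: 26.5·2.09·(0 − (-6.77)) = 374.96
  latent heat to melt: 26.5·334 = 8851
  warm the meltwater: 110.77 T
  milk cools: 468·3.93·(T − 44.7) = 1839.2(T − 44.7)
1950 T = 82214 − 9226 = 72988
T ≈ 37.43 °C — above 0 °C, consistent with complete melting.

T_f ≈ 37.4 °C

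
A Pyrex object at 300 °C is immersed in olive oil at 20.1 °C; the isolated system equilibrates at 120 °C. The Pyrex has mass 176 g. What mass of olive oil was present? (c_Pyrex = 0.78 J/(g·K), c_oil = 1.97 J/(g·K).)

Setting the total heat transfer to zero:
176×0.78×(120 − 300) + m×1.97×(120 − 20.1) = 0
196.8 m = 24710
m = 24710/196.8 ≈ 125.6 g

m ≈ 126 g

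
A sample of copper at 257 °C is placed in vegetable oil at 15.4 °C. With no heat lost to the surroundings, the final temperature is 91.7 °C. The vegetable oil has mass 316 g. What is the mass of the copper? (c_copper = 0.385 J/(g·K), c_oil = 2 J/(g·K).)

m ≈ 758 g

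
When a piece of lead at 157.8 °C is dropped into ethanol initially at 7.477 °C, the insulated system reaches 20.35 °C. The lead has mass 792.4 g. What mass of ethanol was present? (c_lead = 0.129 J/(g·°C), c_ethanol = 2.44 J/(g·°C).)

m ≈ 447 g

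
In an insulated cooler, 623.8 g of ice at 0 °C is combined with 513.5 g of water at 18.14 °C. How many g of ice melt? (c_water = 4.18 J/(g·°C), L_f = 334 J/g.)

Water can give up m c ΔT = 513.5·4.18·18.14 = 38936 J before reaching 0 °C.
Fully melting the ice requires m_ice L_f = 623.8·334 = 208349 J.
Since 38936 < 208349 J, not all the ice melts; equilibrium is at 0 °C.
m_melted·334 = 38936  ⇒  m_melted ≈ 116.6 g.

m_melted ≈ 117 g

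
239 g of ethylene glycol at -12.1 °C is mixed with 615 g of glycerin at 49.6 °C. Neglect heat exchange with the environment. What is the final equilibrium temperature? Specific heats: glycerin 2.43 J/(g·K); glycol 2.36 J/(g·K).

T_f ≈ 32.7 °C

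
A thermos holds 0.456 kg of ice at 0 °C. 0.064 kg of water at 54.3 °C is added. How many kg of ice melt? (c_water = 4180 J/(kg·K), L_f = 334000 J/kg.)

Cooling the water to 0 °C releases 0.064·4180·54.3 = 14526 J.
Fully melting the ice requires m_ice L_f = 0.456·334000 = 152304 J.
Since 14526 < 152304 J, not all the ice melts; equilibrium is at 0 °C.
m_melted·334000 = 14526  ⇒  m_melted ≈ 0.04349 kg.

m_melted ≈ 0.0435 kg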